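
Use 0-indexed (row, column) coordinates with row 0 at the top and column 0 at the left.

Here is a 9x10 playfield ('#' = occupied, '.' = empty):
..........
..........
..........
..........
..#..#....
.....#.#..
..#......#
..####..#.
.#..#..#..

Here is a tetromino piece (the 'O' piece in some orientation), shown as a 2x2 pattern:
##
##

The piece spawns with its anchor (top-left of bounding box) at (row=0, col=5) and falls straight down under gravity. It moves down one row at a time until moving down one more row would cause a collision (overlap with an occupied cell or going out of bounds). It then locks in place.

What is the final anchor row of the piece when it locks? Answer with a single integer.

Spawn at (row=0, col=5). Try each row:
  row 0: fits
  row 1: fits
  row 2: fits
  row 3: blocked -> lock at row 2

Answer: 2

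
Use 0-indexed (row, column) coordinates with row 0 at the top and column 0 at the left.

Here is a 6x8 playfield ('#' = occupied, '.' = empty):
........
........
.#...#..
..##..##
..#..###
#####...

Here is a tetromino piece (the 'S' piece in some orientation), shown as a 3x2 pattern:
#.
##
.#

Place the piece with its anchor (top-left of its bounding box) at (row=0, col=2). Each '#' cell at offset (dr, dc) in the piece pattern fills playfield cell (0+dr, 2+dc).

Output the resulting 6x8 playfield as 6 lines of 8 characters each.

Answer: ..#.....
..##....
.#.#.#..
..##..##
..#..###
#####...

Derivation:
Fill (0+0,2+0) = (0,2)
Fill (0+1,2+0) = (1,2)
Fill (0+1,2+1) = (1,3)
Fill (0+2,2+1) = (2,3)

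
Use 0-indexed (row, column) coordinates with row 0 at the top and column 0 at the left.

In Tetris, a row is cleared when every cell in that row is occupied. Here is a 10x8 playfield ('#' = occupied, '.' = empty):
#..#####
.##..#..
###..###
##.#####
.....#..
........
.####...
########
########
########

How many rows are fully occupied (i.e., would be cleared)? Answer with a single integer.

Check each row:
  row 0: 2 empty cells -> not full
  row 1: 5 empty cells -> not full
  row 2: 2 empty cells -> not full
  row 3: 1 empty cell -> not full
  row 4: 7 empty cells -> not full
  row 5: 8 empty cells -> not full
  row 6: 4 empty cells -> not full
  row 7: 0 empty cells -> FULL (clear)
  row 8: 0 empty cells -> FULL (clear)
  row 9: 0 empty cells -> FULL (clear)
Total rows cleared: 3

Answer: 3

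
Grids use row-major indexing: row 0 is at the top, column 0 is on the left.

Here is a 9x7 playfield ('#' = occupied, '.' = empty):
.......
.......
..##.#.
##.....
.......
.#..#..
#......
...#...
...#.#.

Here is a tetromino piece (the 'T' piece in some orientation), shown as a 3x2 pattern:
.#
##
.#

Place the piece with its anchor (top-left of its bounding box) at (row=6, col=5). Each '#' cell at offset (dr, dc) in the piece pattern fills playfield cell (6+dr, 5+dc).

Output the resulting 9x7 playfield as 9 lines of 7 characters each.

Answer: .......
.......
..##.#.
##.....
.......
.#..#..
#.....#
...#.##
...#.##

Derivation:
Fill (6+0,5+1) = (6,6)
Fill (6+1,5+0) = (7,5)
Fill (6+1,5+1) = (7,6)
Fill (6+2,5+1) = (8,6)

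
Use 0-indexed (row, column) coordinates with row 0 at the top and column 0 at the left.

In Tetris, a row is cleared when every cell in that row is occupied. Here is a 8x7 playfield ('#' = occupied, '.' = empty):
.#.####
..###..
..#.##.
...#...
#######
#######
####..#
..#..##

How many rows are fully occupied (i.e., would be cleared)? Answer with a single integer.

Answer: 2

Derivation:
Check each row:
  row 0: 2 empty cells -> not full
  row 1: 4 empty cells -> not full
  row 2: 4 empty cells -> not full
  row 3: 6 empty cells -> not full
  row 4: 0 empty cells -> FULL (clear)
  row 5: 0 empty cells -> FULL (clear)
  row 6: 2 empty cells -> not full
  row 7: 4 empty cells -> not full
Total rows cleared: 2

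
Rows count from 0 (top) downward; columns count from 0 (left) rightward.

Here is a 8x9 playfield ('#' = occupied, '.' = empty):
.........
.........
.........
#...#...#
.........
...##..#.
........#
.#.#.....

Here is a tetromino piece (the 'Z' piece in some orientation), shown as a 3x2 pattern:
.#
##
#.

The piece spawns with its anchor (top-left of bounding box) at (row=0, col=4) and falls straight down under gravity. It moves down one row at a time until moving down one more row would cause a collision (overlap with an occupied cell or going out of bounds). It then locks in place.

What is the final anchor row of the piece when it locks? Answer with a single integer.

Spawn at (row=0, col=4). Try each row:
  row 0: fits
  row 1: blocked -> lock at row 0

Answer: 0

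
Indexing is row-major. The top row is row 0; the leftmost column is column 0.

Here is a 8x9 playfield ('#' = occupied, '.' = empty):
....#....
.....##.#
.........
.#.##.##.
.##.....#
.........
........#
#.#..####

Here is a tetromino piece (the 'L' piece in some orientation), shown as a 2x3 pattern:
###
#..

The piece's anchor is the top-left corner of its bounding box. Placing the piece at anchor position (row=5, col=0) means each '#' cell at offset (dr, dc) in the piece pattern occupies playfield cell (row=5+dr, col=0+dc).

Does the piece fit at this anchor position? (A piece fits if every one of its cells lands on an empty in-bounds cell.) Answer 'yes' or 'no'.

Check each piece cell at anchor (5, 0):
  offset (0,0) -> (5,0): empty -> OK
  offset (0,1) -> (5,1): empty -> OK
  offset (0,2) -> (5,2): empty -> OK
  offset (1,0) -> (6,0): empty -> OK
All cells valid: yes

Answer: yes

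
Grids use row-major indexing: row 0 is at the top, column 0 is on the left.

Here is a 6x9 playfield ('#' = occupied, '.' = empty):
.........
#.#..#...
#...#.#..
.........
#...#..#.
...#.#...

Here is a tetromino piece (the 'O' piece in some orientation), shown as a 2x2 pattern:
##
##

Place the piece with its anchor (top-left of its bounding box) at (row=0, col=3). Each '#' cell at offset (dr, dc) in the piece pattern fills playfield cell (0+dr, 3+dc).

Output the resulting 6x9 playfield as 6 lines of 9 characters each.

Fill (0+0,3+0) = (0,3)
Fill (0+0,3+1) = (0,4)
Fill (0+1,3+0) = (1,3)
Fill (0+1,3+1) = (1,4)

Answer: ...##....
#.####...
#...#.#..
.........
#...#..#.
...#.#...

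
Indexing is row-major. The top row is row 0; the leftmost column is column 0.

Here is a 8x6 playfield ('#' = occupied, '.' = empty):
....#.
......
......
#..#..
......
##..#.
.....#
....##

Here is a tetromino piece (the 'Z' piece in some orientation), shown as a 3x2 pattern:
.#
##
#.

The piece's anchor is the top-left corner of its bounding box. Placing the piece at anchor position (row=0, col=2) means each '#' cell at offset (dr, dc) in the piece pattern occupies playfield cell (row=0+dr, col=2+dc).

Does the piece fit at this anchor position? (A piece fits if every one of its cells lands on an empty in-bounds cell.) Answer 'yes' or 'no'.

Answer: yes

Derivation:
Check each piece cell at anchor (0, 2):
  offset (0,1) -> (0,3): empty -> OK
  offset (1,0) -> (1,2): empty -> OK
  offset (1,1) -> (1,3): empty -> OK
  offset (2,0) -> (2,2): empty -> OK
All cells valid: yes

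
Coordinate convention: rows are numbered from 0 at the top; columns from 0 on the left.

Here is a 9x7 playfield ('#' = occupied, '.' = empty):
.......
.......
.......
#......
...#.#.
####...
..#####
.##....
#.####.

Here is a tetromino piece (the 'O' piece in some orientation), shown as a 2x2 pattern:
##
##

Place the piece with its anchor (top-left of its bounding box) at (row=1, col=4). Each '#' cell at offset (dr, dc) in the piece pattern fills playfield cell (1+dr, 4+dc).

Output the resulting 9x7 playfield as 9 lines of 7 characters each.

Fill (1+0,4+0) = (1,4)
Fill (1+0,4+1) = (1,5)
Fill (1+1,4+0) = (2,4)
Fill (1+1,4+1) = (2,5)

Answer: .......
....##.
....##.
#......
...#.#.
####...
..#####
.##....
#.####.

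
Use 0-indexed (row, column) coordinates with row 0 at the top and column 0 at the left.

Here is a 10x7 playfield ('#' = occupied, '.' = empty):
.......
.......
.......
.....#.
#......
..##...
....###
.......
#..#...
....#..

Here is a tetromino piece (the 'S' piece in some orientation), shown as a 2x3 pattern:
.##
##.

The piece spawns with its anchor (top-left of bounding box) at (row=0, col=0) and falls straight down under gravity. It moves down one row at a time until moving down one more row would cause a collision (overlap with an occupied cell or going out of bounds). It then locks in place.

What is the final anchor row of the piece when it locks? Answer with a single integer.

Spawn at (row=0, col=0). Try each row:
  row 0: fits
  row 1: fits
  row 2: fits
  row 3: blocked -> lock at row 2

Answer: 2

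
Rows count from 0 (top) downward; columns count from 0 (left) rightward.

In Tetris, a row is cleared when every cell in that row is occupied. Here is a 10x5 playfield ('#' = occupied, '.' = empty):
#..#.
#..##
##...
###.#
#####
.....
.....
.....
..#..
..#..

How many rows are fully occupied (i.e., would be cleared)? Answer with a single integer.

Answer: 1

Derivation:
Check each row:
  row 0: 3 empty cells -> not full
  row 1: 2 empty cells -> not full
  row 2: 3 empty cells -> not full
  row 3: 1 empty cell -> not full
  row 4: 0 empty cells -> FULL (clear)
  row 5: 5 empty cells -> not full
  row 6: 5 empty cells -> not full
  row 7: 5 empty cells -> not full
  row 8: 4 empty cells -> not full
  row 9: 4 empty cells -> not full
Total rows cleared: 1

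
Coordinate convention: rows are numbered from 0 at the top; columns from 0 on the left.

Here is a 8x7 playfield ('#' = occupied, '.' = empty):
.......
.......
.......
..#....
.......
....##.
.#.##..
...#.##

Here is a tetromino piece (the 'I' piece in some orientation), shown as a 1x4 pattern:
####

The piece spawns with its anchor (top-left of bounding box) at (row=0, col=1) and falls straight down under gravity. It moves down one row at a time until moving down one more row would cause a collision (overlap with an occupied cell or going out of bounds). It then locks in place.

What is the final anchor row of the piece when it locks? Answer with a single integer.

Spawn at (row=0, col=1). Try each row:
  row 0: fits
  row 1: fits
  row 2: fits
  row 3: blocked -> lock at row 2

Answer: 2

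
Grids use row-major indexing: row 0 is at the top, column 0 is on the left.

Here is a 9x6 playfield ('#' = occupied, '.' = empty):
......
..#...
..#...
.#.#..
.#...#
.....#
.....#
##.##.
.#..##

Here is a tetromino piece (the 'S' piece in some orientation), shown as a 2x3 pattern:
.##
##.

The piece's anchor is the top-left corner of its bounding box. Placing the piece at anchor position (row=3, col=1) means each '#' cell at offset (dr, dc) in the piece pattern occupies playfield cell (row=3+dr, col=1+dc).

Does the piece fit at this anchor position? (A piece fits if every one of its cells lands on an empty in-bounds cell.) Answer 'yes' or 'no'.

Check each piece cell at anchor (3, 1):
  offset (0,1) -> (3,2): empty -> OK
  offset (0,2) -> (3,3): occupied ('#') -> FAIL
  offset (1,0) -> (4,1): occupied ('#') -> FAIL
  offset (1,1) -> (4,2): empty -> OK
All cells valid: no

Answer: no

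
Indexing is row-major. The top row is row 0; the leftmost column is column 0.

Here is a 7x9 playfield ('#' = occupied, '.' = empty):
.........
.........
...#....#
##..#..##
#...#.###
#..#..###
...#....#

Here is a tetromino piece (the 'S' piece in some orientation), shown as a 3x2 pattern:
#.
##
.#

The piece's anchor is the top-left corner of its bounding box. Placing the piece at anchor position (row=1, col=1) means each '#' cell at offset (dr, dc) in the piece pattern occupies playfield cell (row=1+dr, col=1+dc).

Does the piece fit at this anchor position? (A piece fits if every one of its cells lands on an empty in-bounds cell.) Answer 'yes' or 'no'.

Answer: yes

Derivation:
Check each piece cell at anchor (1, 1):
  offset (0,0) -> (1,1): empty -> OK
  offset (1,0) -> (2,1): empty -> OK
  offset (1,1) -> (2,2): empty -> OK
  offset (2,1) -> (3,2): empty -> OK
All cells valid: yes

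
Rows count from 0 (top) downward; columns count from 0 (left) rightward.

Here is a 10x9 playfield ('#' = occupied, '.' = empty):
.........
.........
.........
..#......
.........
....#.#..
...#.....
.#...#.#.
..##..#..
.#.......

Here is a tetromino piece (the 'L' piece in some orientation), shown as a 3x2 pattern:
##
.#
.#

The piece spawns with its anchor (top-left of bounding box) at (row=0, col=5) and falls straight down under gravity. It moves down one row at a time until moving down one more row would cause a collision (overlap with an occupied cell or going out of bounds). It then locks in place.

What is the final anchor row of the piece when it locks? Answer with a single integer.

Spawn at (row=0, col=5). Try each row:
  row 0: fits
  row 1: fits
  row 2: fits
  row 3: blocked -> lock at row 2

Answer: 2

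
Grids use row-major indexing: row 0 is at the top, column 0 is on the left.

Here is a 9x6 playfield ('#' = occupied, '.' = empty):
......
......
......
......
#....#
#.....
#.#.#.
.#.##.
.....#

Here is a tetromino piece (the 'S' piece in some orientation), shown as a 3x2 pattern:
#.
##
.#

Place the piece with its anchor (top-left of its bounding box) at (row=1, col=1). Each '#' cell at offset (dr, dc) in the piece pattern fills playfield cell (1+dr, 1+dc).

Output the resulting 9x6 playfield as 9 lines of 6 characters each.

Answer: ......
.#....
.##...
..#...
#....#
#.....
#.#.#.
.#.##.
.....#

Derivation:
Fill (1+0,1+0) = (1,1)
Fill (1+1,1+0) = (2,1)
Fill (1+1,1+1) = (2,2)
Fill (1+2,1+1) = (3,2)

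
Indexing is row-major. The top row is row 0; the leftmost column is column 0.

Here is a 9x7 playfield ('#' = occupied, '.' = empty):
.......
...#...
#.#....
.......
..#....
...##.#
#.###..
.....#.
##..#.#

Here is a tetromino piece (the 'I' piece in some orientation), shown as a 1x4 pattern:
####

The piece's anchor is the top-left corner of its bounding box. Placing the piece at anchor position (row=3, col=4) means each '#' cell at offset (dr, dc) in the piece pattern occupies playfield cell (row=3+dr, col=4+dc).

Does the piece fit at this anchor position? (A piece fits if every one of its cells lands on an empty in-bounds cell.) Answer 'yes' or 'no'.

Answer: no

Derivation:
Check each piece cell at anchor (3, 4):
  offset (0,0) -> (3,4): empty -> OK
  offset (0,1) -> (3,5): empty -> OK
  offset (0,2) -> (3,6): empty -> OK
  offset (0,3) -> (3,7): out of bounds -> FAIL
All cells valid: no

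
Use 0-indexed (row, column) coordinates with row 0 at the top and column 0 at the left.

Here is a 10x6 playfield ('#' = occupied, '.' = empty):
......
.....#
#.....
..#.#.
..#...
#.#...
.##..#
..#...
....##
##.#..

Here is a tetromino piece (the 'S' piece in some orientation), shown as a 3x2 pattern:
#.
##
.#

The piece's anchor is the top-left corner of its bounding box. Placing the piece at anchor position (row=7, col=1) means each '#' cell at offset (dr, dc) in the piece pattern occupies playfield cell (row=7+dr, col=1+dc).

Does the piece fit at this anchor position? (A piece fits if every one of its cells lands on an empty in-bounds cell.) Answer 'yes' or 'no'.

Answer: yes

Derivation:
Check each piece cell at anchor (7, 1):
  offset (0,0) -> (7,1): empty -> OK
  offset (1,0) -> (8,1): empty -> OK
  offset (1,1) -> (8,2): empty -> OK
  offset (2,1) -> (9,2): empty -> OK
All cells valid: yes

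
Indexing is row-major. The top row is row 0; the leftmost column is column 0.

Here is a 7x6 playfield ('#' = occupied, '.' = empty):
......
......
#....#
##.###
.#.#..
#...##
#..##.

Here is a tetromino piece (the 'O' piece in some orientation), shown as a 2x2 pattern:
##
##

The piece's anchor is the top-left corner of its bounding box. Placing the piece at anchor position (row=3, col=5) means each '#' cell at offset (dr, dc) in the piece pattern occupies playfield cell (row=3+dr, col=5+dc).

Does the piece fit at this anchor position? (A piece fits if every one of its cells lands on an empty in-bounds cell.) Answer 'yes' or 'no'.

Check each piece cell at anchor (3, 5):
  offset (0,0) -> (3,5): occupied ('#') -> FAIL
  offset (0,1) -> (3,6): out of bounds -> FAIL
  offset (1,0) -> (4,5): empty -> OK
  offset (1,1) -> (4,6): out of bounds -> FAIL
All cells valid: no

Answer: no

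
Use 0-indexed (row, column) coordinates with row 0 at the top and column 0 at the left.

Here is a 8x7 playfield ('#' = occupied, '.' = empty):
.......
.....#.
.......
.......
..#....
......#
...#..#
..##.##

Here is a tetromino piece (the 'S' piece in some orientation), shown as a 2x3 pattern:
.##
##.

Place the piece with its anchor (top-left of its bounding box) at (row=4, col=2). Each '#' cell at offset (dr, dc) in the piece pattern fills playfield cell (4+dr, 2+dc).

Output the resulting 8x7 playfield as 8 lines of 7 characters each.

Fill (4+0,2+1) = (4,3)
Fill (4+0,2+2) = (4,4)
Fill (4+1,2+0) = (5,2)
Fill (4+1,2+1) = (5,3)

Answer: .......
.....#.
.......
.......
..###..
..##..#
...#..#
..##.##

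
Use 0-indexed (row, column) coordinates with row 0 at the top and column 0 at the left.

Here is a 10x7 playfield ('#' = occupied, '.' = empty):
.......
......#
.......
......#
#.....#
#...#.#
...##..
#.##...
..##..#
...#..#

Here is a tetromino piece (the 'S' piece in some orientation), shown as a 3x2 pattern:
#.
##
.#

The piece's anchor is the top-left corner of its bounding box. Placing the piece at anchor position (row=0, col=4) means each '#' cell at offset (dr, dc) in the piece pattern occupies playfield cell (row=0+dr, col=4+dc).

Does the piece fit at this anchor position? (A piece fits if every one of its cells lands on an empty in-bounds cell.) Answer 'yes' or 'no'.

Check each piece cell at anchor (0, 4):
  offset (0,0) -> (0,4): empty -> OK
  offset (1,0) -> (1,4): empty -> OK
  offset (1,1) -> (1,5): empty -> OK
  offset (2,1) -> (2,5): empty -> OK
All cells valid: yes

Answer: yes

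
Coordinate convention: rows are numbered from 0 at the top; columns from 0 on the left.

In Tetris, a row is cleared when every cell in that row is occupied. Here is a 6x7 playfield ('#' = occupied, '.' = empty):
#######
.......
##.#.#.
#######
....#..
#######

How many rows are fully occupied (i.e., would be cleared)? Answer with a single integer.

Check each row:
  row 0: 0 empty cells -> FULL (clear)
  row 1: 7 empty cells -> not full
  row 2: 3 empty cells -> not full
  row 3: 0 empty cells -> FULL (clear)
  row 4: 6 empty cells -> not full
  row 5: 0 empty cells -> FULL (clear)
Total rows cleared: 3

Answer: 3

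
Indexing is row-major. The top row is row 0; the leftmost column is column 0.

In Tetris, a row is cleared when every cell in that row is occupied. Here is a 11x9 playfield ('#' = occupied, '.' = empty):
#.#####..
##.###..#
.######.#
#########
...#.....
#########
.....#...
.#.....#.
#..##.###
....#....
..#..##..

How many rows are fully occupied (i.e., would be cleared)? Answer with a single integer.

Check each row:
  row 0: 3 empty cells -> not full
  row 1: 3 empty cells -> not full
  row 2: 2 empty cells -> not full
  row 3: 0 empty cells -> FULL (clear)
  row 4: 8 empty cells -> not full
  row 5: 0 empty cells -> FULL (clear)
  row 6: 8 empty cells -> not full
  row 7: 7 empty cells -> not full
  row 8: 3 empty cells -> not full
  row 9: 8 empty cells -> not full
  row 10: 6 empty cells -> not full
Total rows cleared: 2

Answer: 2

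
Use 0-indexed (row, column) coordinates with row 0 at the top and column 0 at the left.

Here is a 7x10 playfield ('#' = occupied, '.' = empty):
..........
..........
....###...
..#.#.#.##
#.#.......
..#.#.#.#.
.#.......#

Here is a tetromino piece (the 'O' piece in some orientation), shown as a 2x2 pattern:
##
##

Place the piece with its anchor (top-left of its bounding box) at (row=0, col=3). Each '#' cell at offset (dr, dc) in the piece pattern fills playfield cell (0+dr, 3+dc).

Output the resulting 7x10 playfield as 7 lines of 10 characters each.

Answer: ...##.....
...##.....
....###...
..#.#.#.##
#.#.......
..#.#.#.#.
.#.......#

Derivation:
Fill (0+0,3+0) = (0,3)
Fill (0+0,3+1) = (0,4)
Fill (0+1,3+0) = (1,3)
Fill (0+1,3+1) = (1,4)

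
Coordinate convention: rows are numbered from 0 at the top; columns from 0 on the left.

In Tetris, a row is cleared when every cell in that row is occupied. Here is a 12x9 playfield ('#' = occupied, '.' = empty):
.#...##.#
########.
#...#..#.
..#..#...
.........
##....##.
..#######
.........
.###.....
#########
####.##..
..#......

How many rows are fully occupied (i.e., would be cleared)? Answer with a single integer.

Check each row:
  row 0: 5 empty cells -> not full
  row 1: 1 empty cell -> not full
  row 2: 6 empty cells -> not full
  row 3: 7 empty cells -> not full
  row 4: 9 empty cells -> not full
  row 5: 5 empty cells -> not full
  row 6: 2 empty cells -> not full
  row 7: 9 empty cells -> not full
  row 8: 6 empty cells -> not full
  row 9: 0 empty cells -> FULL (clear)
  row 10: 3 empty cells -> not full
  row 11: 8 empty cells -> not full
Total rows cleared: 1

Answer: 1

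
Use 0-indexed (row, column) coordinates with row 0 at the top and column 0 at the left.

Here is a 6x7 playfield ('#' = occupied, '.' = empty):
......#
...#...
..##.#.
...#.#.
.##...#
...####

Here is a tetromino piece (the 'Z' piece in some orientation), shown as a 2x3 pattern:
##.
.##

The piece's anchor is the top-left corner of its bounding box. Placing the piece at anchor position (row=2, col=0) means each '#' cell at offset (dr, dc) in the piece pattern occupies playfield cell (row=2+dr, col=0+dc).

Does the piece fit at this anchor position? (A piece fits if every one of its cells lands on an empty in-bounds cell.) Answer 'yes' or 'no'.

Check each piece cell at anchor (2, 0):
  offset (0,0) -> (2,0): empty -> OK
  offset (0,1) -> (2,1): empty -> OK
  offset (1,1) -> (3,1): empty -> OK
  offset (1,2) -> (3,2): empty -> OK
All cells valid: yes

Answer: yes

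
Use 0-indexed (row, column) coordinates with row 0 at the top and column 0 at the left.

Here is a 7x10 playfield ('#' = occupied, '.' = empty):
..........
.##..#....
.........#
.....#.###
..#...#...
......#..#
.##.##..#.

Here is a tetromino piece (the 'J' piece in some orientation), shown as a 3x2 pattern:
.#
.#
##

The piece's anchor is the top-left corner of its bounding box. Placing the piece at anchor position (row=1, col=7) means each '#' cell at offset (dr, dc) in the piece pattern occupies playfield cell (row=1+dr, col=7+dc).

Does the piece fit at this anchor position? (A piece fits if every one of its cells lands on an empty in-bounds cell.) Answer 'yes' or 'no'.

Answer: no

Derivation:
Check each piece cell at anchor (1, 7):
  offset (0,1) -> (1,8): empty -> OK
  offset (1,1) -> (2,8): empty -> OK
  offset (2,0) -> (3,7): occupied ('#') -> FAIL
  offset (2,1) -> (3,8): occupied ('#') -> FAIL
All cells valid: no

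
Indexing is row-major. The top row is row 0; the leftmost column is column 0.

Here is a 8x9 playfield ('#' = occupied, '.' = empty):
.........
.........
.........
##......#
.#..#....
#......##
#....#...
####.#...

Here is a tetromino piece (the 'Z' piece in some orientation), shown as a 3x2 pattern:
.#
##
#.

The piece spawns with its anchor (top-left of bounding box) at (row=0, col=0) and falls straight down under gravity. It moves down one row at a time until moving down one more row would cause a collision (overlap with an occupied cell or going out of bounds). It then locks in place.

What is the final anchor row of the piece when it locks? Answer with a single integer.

Spawn at (row=0, col=0). Try each row:
  row 0: fits
  row 1: blocked -> lock at row 0

Answer: 0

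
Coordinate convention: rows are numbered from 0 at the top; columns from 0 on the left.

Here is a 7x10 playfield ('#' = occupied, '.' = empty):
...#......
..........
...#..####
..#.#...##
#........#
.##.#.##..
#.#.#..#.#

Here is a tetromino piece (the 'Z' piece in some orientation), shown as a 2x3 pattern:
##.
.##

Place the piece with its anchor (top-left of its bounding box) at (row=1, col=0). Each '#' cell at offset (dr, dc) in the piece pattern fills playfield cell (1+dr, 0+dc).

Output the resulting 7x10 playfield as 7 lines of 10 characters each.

Answer: ...#......
##........
.###..####
..#.#...##
#........#
.##.#.##..
#.#.#..#.#

Derivation:
Fill (1+0,0+0) = (1,0)
Fill (1+0,0+1) = (1,1)
Fill (1+1,0+1) = (2,1)
Fill (1+1,0+2) = (2,2)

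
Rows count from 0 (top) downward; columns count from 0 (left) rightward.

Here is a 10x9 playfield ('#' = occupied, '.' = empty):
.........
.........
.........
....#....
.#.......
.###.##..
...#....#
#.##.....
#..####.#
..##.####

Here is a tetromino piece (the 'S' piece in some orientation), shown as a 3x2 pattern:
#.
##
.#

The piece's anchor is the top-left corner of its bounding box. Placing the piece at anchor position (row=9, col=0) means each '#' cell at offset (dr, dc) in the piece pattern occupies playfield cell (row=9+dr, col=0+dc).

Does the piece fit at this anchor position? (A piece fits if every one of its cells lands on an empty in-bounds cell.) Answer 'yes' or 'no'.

Answer: no

Derivation:
Check each piece cell at anchor (9, 0):
  offset (0,0) -> (9,0): empty -> OK
  offset (1,0) -> (10,0): out of bounds -> FAIL
  offset (1,1) -> (10,1): out of bounds -> FAIL
  offset (2,1) -> (11,1): out of bounds -> FAIL
All cells valid: no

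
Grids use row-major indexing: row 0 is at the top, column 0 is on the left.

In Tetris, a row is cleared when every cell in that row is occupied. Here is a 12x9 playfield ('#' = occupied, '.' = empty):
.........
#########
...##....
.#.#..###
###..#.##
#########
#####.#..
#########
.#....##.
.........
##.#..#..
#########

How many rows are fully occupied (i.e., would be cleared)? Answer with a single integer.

Check each row:
  row 0: 9 empty cells -> not full
  row 1: 0 empty cells -> FULL (clear)
  row 2: 7 empty cells -> not full
  row 3: 4 empty cells -> not full
  row 4: 3 empty cells -> not full
  row 5: 0 empty cells -> FULL (clear)
  row 6: 3 empty cells -> not full
  row 7: 0 empty cells -> FULL (clear)
  row 8: 6 empty cells -> not full
  row 9: 9 empty cells -> not full
  row 10: 5 empty cells -> not full
  row 11: 0 empty cells -> FULL (clear)
Total rows cleared: 4

Answer: 4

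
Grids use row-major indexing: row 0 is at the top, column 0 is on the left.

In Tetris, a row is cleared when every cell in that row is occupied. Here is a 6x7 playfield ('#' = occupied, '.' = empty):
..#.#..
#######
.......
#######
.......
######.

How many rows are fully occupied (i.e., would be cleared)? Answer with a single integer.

Answer: 2

Derivation:
Check each row:
  row 0: 5 empty cells -> not full
  row 1: 0 empty cells -> FULL (clear)
  row 2: 7 empty cells -> not full
  row 3: 0 empty cells -> FULL (clear)
  row 4: 7 empty cells -> not full
  row 5: 1 empty cell -> not full
Total rows cleared: 2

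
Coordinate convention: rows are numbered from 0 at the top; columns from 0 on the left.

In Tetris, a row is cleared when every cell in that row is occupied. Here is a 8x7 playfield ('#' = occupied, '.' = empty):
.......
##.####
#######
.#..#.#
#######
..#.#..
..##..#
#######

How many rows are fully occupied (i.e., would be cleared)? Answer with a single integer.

Answer: 3

Derivation:
Check each row:
  row 0: 7 empty cells -> not full
  row 1: 1 empty cell -> not full
  row 2: 0 empty cells -> FULL (clear)
  row 3: 4 empty cells -> not full
  row 4: 0 empty cells -> FULL (clear)
  row 5: 5 empty cells -> not full
  row 6: 4 empty cells -> not full
  row 7: 0 empty cells -> FULL (clear)
Total rows cleared: 3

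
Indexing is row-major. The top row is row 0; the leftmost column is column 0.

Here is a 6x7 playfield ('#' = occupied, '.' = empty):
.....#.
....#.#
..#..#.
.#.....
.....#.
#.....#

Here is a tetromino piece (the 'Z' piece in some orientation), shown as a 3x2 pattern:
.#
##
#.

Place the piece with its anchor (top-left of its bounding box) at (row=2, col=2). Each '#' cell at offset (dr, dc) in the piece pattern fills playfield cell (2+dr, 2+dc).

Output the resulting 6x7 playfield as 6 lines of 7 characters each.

Fill (2+0,2+1) = (2,3)
Fill (2+1,2+0) = (3,2)
Fill (2+1,2+1) = (3,3)
Fill (2+2,2+0) = (4,2)

Answer: .....#.
....#.#
..##.#.
.###...
..#..#.
#.....#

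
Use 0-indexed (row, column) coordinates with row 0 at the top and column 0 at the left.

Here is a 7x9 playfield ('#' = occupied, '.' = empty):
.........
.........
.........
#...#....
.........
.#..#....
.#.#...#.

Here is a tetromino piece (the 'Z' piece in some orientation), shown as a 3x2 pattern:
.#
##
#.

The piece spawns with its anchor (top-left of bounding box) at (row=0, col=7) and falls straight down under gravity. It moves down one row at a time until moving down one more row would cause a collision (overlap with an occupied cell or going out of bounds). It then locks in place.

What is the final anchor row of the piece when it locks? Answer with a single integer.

Answer: 3

Derivation:
Spawn at (row=0, col=7). Try each row:
  row 0: fits
  row 1: fits
  row 2: fits
  row 3: fits
  row 4: blocked -> lock at row 3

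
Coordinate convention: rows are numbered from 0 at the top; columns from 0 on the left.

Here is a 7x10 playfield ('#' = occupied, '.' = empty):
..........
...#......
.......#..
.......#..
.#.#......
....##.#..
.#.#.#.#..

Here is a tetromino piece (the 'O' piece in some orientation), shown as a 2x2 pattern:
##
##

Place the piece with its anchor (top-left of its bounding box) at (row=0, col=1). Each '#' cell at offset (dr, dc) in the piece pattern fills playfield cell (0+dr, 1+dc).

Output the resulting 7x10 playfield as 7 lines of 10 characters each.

Fill (0+0,1+0) = (0,1)
Fill (0+0,1+1) = (0,2)
Fill (0+1,1+0) = (1,1)
Fill (0+1,1+1) = (1,2)

Answer: .##.......
.###......
.......#..
.......#..
.#.#......
....##.#..
.#.#.#.#..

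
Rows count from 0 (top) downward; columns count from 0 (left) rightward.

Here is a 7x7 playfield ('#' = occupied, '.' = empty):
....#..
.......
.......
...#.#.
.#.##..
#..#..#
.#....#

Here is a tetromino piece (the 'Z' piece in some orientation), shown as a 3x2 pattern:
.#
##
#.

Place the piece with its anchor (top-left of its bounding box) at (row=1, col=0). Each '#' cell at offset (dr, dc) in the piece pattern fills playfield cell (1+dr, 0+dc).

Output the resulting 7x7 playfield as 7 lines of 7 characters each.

Fill (1+0,0+1) = (1,1)
Fill (1+1,0+0) = (2,0)
Fill (1+1,0+1) = (2,1)
Fill (1+2,0+0) = (3,0)

Answer: ....#..
.#.....
##.....
#..#.#.
.#.##..
#..#..#
.#....#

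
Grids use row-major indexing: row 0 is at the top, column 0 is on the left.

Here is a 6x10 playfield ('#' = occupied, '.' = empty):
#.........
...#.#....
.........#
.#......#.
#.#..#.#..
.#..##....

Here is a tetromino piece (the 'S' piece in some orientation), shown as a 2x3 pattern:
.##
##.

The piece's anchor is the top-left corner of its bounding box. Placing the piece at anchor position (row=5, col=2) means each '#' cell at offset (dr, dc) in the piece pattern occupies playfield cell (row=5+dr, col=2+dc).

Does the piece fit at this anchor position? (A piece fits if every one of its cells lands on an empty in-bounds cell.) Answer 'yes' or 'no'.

Check each piece cell at anchor (5, 2):
  offset (0,1) -> (5,3): empty -> OK
  offset (0,2) -> (5,4): occupied ('#') -> FAIL
  offset (1,0) -> (6,2): out of bounds -> FAIL
  offset (1,1) -> (6,3): out of bounds -> FAIL
All cells valid: no

Answer: no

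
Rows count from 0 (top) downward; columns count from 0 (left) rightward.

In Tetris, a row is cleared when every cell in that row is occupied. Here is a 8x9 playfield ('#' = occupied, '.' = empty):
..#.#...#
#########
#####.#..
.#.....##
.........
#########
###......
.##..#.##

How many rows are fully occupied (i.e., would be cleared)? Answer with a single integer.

Check each row:
  row 0: 6 empty cells -> not full
  row 1: 0 empty cells -> FULL (clear)
  row 2: 3 empty cells -> not full
  row 3: 6 empty cells -> not full
  row 4: 9 empty cells -> not full
  row 5: 0 empty cells -> FULL (clear)
  row 6: 6 empty cells -> not full
  row 7: 4 empty cells -> not full
Total rows cleared: 2

Answer: 2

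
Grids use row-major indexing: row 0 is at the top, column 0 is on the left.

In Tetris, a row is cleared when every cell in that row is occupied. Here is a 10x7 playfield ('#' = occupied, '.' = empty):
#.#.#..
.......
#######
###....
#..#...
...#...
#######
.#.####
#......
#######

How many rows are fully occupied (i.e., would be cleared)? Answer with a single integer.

Check each row:
  row 0: 4 empty cells -> not full
  row 1: 7 empty cells -> not full
  row 2: 0 empty cells -> FULL (clear)
  row 3: 4 empty cells -> not full
  row 4: 5 empty cells -> not full
  row 5: 6 empty cells -> not full
  row 6: 0 empty cells -> FULL (clear)
  row 7: 2 empty cells -> not full
  row 8: 6 empty cells -> not full
  row 9: 0 empty cells -> FULL (clear)
Total rows cleared: 3

Answer: 3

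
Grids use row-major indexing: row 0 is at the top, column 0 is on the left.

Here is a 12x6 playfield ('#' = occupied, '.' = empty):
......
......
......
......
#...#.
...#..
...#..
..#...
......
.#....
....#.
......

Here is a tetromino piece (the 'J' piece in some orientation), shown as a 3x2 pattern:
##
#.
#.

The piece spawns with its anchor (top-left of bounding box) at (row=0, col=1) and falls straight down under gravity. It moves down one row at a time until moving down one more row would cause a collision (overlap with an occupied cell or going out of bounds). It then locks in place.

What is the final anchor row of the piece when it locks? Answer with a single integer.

Answer: 6

Derivation:
Spawn at (row=0, col=1). Try each row:
  row 0: fits
  row 1: fits
  row 2: fits
  row 3: fits
  row 4: fits
  row 5: fits
  row 6: fits
  row 7: blocked -> lock at row 6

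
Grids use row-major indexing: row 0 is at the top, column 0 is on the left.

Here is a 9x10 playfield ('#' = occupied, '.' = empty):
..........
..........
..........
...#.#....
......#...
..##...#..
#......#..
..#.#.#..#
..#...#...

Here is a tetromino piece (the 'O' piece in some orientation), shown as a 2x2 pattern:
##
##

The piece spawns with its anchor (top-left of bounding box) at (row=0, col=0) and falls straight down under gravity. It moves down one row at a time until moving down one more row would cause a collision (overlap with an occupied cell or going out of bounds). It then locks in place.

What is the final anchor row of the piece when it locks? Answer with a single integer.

Answer: 4

Derivation:
Spawn at (row=0, col=0). Try each row:
  row 0: fits
  row 1: fits
  row 2: fits
  row 3: fits
  row 4: fits
  row 5: blocked -> lock at row 4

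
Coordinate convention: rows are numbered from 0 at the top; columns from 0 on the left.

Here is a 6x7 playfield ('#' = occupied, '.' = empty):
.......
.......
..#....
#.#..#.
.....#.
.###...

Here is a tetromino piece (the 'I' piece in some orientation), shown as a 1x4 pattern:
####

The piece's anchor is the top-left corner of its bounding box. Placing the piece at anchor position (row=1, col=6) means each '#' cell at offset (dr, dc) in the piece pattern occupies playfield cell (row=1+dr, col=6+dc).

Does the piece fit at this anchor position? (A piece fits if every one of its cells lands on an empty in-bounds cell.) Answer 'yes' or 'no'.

Answer: no

Derivation:
Check each piece cell at anchor (1, 6):
  offset (0,0) -> (1,6): empty -> OK
  offset (0,1) -> (1,7): out of bounds -> FAIL
  offset (0,2) -> (1,8): out of bounds -> FAIL
  offset (0,3) -> (1,9): out of bounds -> FAIL
All cells valid: no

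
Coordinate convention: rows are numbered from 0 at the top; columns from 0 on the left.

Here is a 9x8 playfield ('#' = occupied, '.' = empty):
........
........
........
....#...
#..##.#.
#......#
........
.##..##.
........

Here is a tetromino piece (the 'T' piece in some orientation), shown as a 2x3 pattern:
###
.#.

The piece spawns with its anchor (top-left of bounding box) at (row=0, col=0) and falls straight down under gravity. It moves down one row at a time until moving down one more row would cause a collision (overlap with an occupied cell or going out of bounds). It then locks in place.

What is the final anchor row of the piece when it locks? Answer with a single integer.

Spawn at (row=0, col=0). Try each row:
  row 0: fits
  row 1: fits
  row 2: fits
  row 3: fits
  row 4: blocked -> lock at row 3

Answer: 3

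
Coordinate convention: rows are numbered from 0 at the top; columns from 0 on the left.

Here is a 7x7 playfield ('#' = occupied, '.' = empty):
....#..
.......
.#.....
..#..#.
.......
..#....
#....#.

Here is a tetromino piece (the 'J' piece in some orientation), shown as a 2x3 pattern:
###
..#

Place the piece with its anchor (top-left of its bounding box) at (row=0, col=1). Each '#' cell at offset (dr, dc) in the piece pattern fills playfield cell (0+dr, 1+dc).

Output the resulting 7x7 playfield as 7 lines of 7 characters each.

Fill (0+0,1+0) = (0,1)
Fill (0+0,1+1) = (0,2)
Fill (0+0,1+2) = (0,3)
Fill (0+1,1+2) = (1,3)

Answer: .####..
...#...
.#.....
..#..#.
.......
..#....
#....#.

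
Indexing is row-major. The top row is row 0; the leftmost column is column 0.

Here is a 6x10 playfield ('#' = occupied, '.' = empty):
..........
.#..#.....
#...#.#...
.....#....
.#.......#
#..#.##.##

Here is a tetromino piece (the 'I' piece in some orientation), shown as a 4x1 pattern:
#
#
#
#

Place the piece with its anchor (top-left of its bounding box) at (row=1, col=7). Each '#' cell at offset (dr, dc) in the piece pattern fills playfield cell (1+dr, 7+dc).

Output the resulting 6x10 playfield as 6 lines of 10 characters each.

Fill (1+0,7+0) = (1,7)
Fill (1+1,7+0) = (2,7)
Fill (1+2,7+0) = (3,7)
Fill (1+3,7+0) = (4,7)

Answer: ..........
.#..#..#..
#...#.##..
.....#.#..
.#.....#.#
#..#.##.##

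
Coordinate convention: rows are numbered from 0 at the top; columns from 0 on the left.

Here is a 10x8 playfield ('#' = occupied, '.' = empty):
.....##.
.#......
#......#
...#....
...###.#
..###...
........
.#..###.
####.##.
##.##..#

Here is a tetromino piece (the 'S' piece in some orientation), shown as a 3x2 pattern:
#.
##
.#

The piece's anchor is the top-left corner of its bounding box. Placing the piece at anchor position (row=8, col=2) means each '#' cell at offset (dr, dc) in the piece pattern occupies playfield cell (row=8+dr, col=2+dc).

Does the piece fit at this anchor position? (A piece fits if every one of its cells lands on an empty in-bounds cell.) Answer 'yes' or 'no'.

Answer: no

Derivation:
Check each piece cell at anchor (8, 2):
  offset (0,0) -> (8,2): occupied ('#') -> FAIL
  offset (1,0) -> (9,2): empty -> OK
  offset (1,1) -> (9,3): occupied ('#') -> FAIL
  offset (2,1) -> (10,3): out of bounds -> FAIL
All cells valid: no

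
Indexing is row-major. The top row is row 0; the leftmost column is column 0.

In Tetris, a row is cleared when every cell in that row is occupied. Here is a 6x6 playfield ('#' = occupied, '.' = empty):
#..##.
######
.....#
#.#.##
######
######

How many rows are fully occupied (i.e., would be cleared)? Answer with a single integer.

Check each row:
  row 0: 3 empty cells -> not full
  row 1: 0 empty cells -> FULL (clear)
  row 2: 5 empty cells -> not full
  row 3: 2 empty cells -> not full
  row 4: 0 empty cells -> FULL (clear)
  row 5: 0 empty cells -> FULL (clear)
Total rows cleared: 3

Answer: 3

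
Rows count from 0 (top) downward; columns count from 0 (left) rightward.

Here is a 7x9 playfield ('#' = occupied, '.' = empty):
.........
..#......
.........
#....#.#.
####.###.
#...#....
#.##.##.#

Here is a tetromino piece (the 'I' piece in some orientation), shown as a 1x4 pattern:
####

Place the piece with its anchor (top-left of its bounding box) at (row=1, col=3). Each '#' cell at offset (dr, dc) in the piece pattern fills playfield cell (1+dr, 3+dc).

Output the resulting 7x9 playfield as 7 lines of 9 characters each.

Answer: .........
..#####..
.........
#....#.#.
####.###.
#...#....
#.##.##.#

Derivation:
Fill (1+0,3+0) = (1,3)
Fill (1+0,3+1) = (1,4)
Fill (1+0,3+2) = (1,5)
Fill (1+0,3+3) = (1,6)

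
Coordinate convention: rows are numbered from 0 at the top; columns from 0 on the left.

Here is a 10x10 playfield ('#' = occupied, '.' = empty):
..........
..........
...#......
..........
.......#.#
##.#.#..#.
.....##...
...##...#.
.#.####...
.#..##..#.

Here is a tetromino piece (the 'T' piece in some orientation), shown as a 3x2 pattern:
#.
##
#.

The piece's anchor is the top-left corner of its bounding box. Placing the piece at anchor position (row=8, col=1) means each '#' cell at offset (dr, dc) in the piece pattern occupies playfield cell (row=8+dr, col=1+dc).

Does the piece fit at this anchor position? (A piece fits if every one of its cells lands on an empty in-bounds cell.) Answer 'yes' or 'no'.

Check each piece cell at anchor (8, 1):
  offset (0,0) -> (8,1): occupied ('#') -> FAIL
  offset (1,0) -> (9,1): occupied ('#') -> FAIL
  offset (1,1) -> (9,2): empty -> OK
  offset (2,0) -> (10,1): out of bounds -> FAIL
All cells valid: no

Answer: no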